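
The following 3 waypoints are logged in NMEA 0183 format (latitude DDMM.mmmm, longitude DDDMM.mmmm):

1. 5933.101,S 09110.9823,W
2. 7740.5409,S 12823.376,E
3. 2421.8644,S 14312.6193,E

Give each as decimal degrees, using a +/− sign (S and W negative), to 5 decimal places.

Point 1:
  φ: split at 2 digits → 59° and 33.101′; 59 + 33.101/60 = 59.551683
  S ⇒ negate
  Lon: degrees = first 3 digits = 91, minutes = 10.9823; 91 + 10.9823/60 = 91.183038
  hemisphere W, so the sign is −
Point 2:
  Lat: split at 2 digits → 77° and 40.5409′; 77 + 40.5409/60 = 77.675682
  S → negative
  Lon: degrees = first 3 digits = 128, minutes = 23.376; 128 + 23.376/60 = 128.389600
  E ⇒ keep positive
Point 3:
  φ: split at 2 digits → 24° and 21.8644′; 24 + 21.8644/60 = 24.364407
  S ⇒ negate
  Lon: degrees = first 3 digits = 143, minutes = 12.6193; 143 + 12.6193/60 = 143.210322
  E → positive

1. -59.55168, -91.18304
2. -77.67568, 128.38960
3. -24.36441, 143.21032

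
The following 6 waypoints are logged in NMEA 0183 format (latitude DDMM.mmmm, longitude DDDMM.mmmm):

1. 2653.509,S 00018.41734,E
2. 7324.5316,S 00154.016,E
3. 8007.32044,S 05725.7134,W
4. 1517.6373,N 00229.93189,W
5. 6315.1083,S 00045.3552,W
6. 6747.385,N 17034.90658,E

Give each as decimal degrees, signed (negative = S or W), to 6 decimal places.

1. -26.891817, 0.306956
2. -73.408860, 1.900267
3. -80.122007, -57.428557
4. 15.293955, -2.498865
5. -63.251805, -0.755920
6. 67.789750, 170.581776

Point 1:
  φ: degrees = first 2 digits = 26, minutes = 53.509; 26 + 53.509/60 = 26.8918167
  S → negative
  λ: split at 3 digits → 000° and 18.41734′; 0 + 18.41734/60 = 0.3069557
  E → positive
Point 2:
  φ: split at 2 digits → 73° and 24.5316′; 73 + 24.5316/60 = 73.4088600
  hemisphere S, so the sign is −
  λ: degrees = first 3 digits = 1, minutes = 54.016; 1 + 54.016/60 = 1.9002667
  E ⇒ keep positive
Point 3:
  Latitude: degrees = first 2 digits = 80, minutes = 7.32044; 80 + 7.32044/60 = 80.1220073
  hemisphere S, so the sign is −
  λ: split at 3 digits → 057° and 25.7134′; 57 + 25.7134/60 = 57.4285567
  W → negative
Point 4:
  φ: degrees = first 2 digits = 15, minutes = 17.6373; 15 + 17.6373/60 = 15.2939550
  N → positive
  λ: split at 3 digits → 002° and 29.93189′; 2 + 29.93189/60 = 2.4988648
  W → negative
Point 5:
  Lat: degrees = first 2 digits = 63, minutes = 15.1083; 63 + 15.1083/60 = 63.2518050
  hemisphere S, so the sign is −
  λ: degrees = first 3 digits = 0, minutes = 45.3552; 0 + 45.3552/60 = 0.7559200
  W → negative
Point 6:
  Latitude: split at 2 digits → 67° and 47.385′; 67 + 47.385/60 = 67.7897500
  N ⇒ keep positive
  Lon: split at 3 digits → 170° and 34.90658′; 170 + 34.90658/60 = 170.5817763
  E → positive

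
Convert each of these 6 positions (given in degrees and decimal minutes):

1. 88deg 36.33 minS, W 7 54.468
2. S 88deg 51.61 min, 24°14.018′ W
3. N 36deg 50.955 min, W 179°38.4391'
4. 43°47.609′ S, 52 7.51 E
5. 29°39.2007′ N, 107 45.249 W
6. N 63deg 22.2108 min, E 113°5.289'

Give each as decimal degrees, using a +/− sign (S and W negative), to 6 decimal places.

Point 1:
  φ: 88 + 36.33/60 = 88.6055000
  S ⇒ negate
  λ: 54.468′ = 0.907800°; total 7.9078000
  hemisphere W, so the sign is −
Point 2:
  Lat: 51.61′ = 0.860167°; total 88.8601667
  S ⇒ negate
  λ: 24 + 14.018/60 = 24.2336333
  hemisphere W, so the sign is −
Point 3:
  Latitude: 50.955′ = 0.849250°; total 36.8492500
  N → positive
  λ: 38.4391′ = 0.640652°; total 179.6406517
  W → negative
Point 4:
  Lat: 47.609′ = 0.793483°; total 43.7934833
  S → negative
  Longitude: 52 + 7.51/60 = 52.1251667
  E ⇒ keep positive
Point 5:
  Lat: 39.2007′ = 0.653345°; total 29.6533450
  N ⇒ keep positive
  Longitude: 107 + 45.249/60 = 107.7541500
  hemisphere W, so the sign is −
Point 6:
  Lat: 22.2108′ = 0.370180°; total 63.3701800
  N ⇒ keep positive
  Longitude: 5.289′ = 0.088150°; total 113.0881500
  E ⇒ keep positive

1. -88.605500, -7.907800
2. -88.860167, -24.233633
3. 36.849250, -179.640652
4. -43.793483, 52.125167
5. 29.653345, -107.754150
6. 63.370180, 113.088150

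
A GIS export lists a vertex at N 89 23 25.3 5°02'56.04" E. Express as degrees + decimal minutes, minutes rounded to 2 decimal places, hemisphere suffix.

Latitude: 23 + 25.3/60 = 23.4217′
λ: seconds/60 = 0.93400; minutes = 2 + 0.93400 = 2.9340

89° 23.42′ N, 5° 2.93′ E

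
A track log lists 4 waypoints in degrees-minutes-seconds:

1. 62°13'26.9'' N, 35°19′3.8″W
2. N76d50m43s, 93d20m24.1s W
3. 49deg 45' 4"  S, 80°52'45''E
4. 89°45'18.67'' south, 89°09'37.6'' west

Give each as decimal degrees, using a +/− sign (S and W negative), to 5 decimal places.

1. 62.22414, -35.31772
2. 76.84528, -93.34003
3. -49.75111, 80.87917
4. -89.75519, -89.16044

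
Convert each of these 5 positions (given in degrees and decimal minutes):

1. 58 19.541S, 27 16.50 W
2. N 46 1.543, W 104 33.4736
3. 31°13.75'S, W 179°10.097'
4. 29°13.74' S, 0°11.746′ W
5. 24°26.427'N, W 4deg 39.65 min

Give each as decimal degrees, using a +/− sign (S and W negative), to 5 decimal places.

Point 1:
  φ: 19.541′ = 0.325683°; total 58.325683
  S → negative
  λ: 27 + 16.5/60 = 27.275000
  W → negative
Point 2:
  φ: 46 + 1.543/60 = 46.025717
  N → positive
  λ: 104 + 33.4736/60 = 104.557893
  hemisphere W, so the sign is −
Point 3:
  φ: 31 + 13.75/60 = 31.229167
  S → negative
  λ: 10.097′ = 0.168283°; total 179.168283
  W → negative
Point 4:
  Latitude: 13.74′ = 0.229000°; total 29.229000
  S ⇒ negate
  Longitude: 0 + 11.746/60 = 0.195767
  W → negative
Point 5:
  Latitude: 24 + 26.427/60 = 24.440450
  N ⇒ keep positive
  λ: 4 + 39.65/60 = 4.660833
  hemisphere W, so the sign is −

1. -58.32568, -27.27500
2. 46.02572, -104.55789
3. -31.22917, -179.16828
4. -29.22900, -0.19577
5. 24.44045, -4.66083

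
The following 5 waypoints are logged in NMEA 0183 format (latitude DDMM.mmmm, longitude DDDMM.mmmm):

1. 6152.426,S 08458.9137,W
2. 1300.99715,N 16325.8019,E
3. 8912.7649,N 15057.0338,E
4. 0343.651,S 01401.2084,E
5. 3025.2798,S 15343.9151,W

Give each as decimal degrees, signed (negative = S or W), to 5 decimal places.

Point 1:
  Latitude: split at 2 digits → 61° and 52.426′; 61 + 52.426/60 = 61.873767
  S → negative
  Lon: split at 3 digits → 084° and 58.9137′; 84 + 58.9137/60 = 84.981895
  W ⇒ negate
Point 2:
  Latitude: split at 2 digits → 13° and 0.99715′; 13 + 0.99715/60 = 13.016619
  N ⇒ keep positive
  Longitude: split at 3 digits → 163° and 25.8019′; 163 + 25.8019/60 = 163.430032
  E ⇒ keep positive
Point 3:
  φ: degrees = first 2 digits = 89, minutes = 12.7649; 89 + 12.7649/60 = 89.212748
  N ⇒ keep positive
  Longitude: split at 3 digits → 150° and 57.0338′; 150 + 57.0338/60 = 150.950563
  E → positive
Point 4:
  φ: degrees = first 2 digits = 3, minutes = 43.651; 3 + 43.651/60 = 3.727517
  S ⇒ negate
  Lon: degrees = first 3 digits = 14, minutes = 1.2084; 14 + 1.2084/60 = 14.020140
  E → positive
Point 5:
  Lat: degrees = first 2 digits = 30, minutes = 25.2798; 30 + 25.2798/60 = 30.421330
  S → negative
  Longitude: degrees = first 3 digits = 153, minutes = 43.9151; 153 + 43.9151/60 = 153.731918
  hemisphere W, so the sign is −

1. -61.87377, -84.98190
2. 13.01662, 163.43003
3. 89.21275, 150.95056
4. -3.72752, 14.02014
5. -30.42133, -153.73192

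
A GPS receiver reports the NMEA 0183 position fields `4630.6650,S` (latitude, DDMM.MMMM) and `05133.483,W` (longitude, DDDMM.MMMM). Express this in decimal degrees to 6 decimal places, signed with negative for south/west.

Lat: split at 2 digits → 46° and 30.665′; 46 + 30.665/60 = 46.5110833
S ⇒ negate
Longitude: split at 3 digits → 051° and 33.483′; 51 + 33.483/60 = 51.5580500
W ⇒ negate

-46.511083, -51.558050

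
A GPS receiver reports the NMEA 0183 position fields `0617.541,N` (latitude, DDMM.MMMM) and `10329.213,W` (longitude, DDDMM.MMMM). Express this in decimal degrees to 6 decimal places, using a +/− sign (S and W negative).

6.292350, -103.486883

φ: degrees = first 2 digits = 6, minutes = 17.541; 6 + 17.541/60 = 6.2923500
N → positive
Lon: degrees = first 3 digits = 103, minutes = 29.213; 103 + 29.213/60 = 103.4868833
hemisphere W, so the sign is −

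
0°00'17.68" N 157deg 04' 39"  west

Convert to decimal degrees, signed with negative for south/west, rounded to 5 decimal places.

Latitude: 0′ + 17.68″ = 0.29467′; 0 + 0.29467/60 = 0.004911
N → positive
Lon: 4′ + 39″ = 4.65000′; 157 + 4.65000/60 = 157.077500
W → negative

0.00491, -157.07750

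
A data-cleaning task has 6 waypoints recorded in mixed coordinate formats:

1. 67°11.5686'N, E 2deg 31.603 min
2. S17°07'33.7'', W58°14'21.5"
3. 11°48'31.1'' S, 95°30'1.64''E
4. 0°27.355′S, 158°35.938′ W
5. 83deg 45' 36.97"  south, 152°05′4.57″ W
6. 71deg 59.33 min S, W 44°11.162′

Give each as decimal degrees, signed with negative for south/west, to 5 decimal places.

1. 67.19281, 2.52672
2. -17.12603, -58.23931
3. -11.80864, 95.50046
4. -0.45592, -158.59897
5. -83.76027, -152.08460
6. -71.98883, -44.18603

Point 1:
  φ: 11.5686′ = 0.192810°; total 67.192810
  N ⇒ keep positive
  Longitude: 2 + 31.603/60 = 2.526717
  E ⇒ keep positive
Point 2:
  Latitude: 17 + 7/60 + 33.7/3600 = 17.126028
  S ⇒ negate
  λ: 14′ + 21.5″ = 14.35833′; 58 + 14.35833/60 = 58.239306
  hemisphere W, so the sign is −
Point 3:
  φ: 48′ + 31.1″ = 48.51833′; 11 + 48.51833/60 = 11.808639
  hemisphere S, so the sign is −
  λ: 95° + 30/60 + 1.64/3600 = 95 + 0.500000 + 0.000456 = 95.500456
  E → positive
Point 4:
  Lat: 27.355′ = 0.455917°; total 0.455917
  S → negative
  Longitude: 35.938′ = 0.598967°; total 158.598967
  W ⇒ negate
Point 5:
  Lat: 45′ + 36.97″ = 45.61617′; 83 + 45.61617/60 = 83.760269
  S → negative
  Lon: 5′ + 4.57″ = 5.07617′; 152 + 5.07617/60 = 152.084603
  hemisphere W, so the sign is −
Point 6:
  Lat: 59.33′ = 0.988833°; total 71.988833
  hemisphere S, so the sign is −
  Lon: 11.162′ = 0.186033°; total 44.186033
  hemisphere W, so the sign is −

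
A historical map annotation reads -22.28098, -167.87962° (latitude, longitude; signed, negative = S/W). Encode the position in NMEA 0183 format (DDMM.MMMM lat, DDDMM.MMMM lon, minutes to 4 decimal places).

2216.8588,S / 16752.7772,W

Latitude is negative → S; |value| = 22.280980
φ: fractional part 0.280980 → 16.858800 minutes
Longitude is negative → W; |value| = 167.879620
Lon: minutes = (167.879620 − 167) × 60 = 52.777200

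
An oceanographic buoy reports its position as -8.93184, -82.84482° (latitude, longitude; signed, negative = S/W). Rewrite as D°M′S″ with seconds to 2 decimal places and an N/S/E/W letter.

Latitude is negative → S; |value| = 8.931840
φ: whole degrees 8; 55.91040′ → 55′ and 54.6240″
Longitude is negative → W; |value| = 82.844820
Lon: 0.844820° → 50.68920′; 0.68920 × 60 = 41.3520″

8°55′54.62″ S, 82°50′41.35″ W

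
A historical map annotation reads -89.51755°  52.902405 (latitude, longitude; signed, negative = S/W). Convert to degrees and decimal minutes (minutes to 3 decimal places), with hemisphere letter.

89° 31.053′ S, 52° 54.144′ E

Latitude is negative → S; |value| = 89.517550
Latitude: minutes = (89.517550 − 89) × 60 = 31.05300
λ: minutes = (52.902405 − 52) × 60 = 54.14430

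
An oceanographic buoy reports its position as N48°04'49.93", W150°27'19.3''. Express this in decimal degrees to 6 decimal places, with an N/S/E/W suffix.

48.080536° N, 150.455361° W

φ: 4′ + 49.93″ = 4.83217′; 48 + 4.83217/60 = 48.0805361
Lon: 150° + 27/60 + 19.3/3600 = 150 + 0.450000 + 0.005361 = 150.4553611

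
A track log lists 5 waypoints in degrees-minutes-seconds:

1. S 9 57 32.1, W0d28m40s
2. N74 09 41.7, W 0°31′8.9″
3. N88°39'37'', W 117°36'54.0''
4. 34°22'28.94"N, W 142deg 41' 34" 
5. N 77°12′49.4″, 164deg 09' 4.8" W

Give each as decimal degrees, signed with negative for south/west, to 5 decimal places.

1. -9.95892, -0.47778
2. 74.16158, -0.51914
3. 88.66028, -117.61500
4. 34.37471, -142.69278
5. 77.21372, -164.15133

Point 1:
  φ: 9 + 57/60 + 32.1/3600 = 9.958917
  S ⇒ negate
  λ: 0° + 28/60 + 40/3600 = 0 + 0.466667 + 0.011111 = 0.477778
  hemisphere W, so the sign is −
Point 2:
  Latitude: 74° + 9/60 + 41.7/3600 = 74 + 0.150000 + 0.011583 = 74.161583
  N → positive
  Longitude: 31′ + 8.9″ = 31.14833′; 0 + 31.14833/60 = 0.519139
  W → negative
Point 3:
  φ: 39′ + 37″ = 39.61667′; 88 + 39.61667/60 = 88.660278
  N ⇒ keep positive
  Longitude: 36′ + 54″ = 36.90000′; 117 + 36.90000/60 = 117.615000
  W ⇒ negate
Point 4:
  Latitude: 34 + 22/60 + 28.94/3600 = 34.374706
  N → positive
  Longitude: 41′ + 34″ = 41.56667′; 142 + 41.56667/60 = 142.692778
  hemisphere W, so the sign is −
Point 5:
  Lat: 12′ + 49.4″ = 12.82333′; 77 + 12.82333/60 = 77.213722
  N ⇒ keep positive
  Lon: 9′ + 4.8″ = 9.08000′; 164 + 9.08000/60 = 164.151333
  W → negative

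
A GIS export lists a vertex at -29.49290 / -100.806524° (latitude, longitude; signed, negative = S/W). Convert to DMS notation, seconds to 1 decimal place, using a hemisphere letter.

Latitude is negative → S; |value| = 29.492900
Lat: whole degrees 29; 29.57400′ → 29′ and 34.440″
Longitude is negative → W; |value| = 100.806524
Longitude: 0.806524 × 60 = 48.39144′ → 48′, remainder × 60 = 23.486″

29°29′34.4″ S, 100°48′23.5″ W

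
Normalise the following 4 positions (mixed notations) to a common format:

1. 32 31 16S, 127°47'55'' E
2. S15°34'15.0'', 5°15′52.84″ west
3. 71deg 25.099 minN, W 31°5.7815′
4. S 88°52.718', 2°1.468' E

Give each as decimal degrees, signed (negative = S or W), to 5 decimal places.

1. -32.52111, 127.79861
2. -15.57083, -5.26468
3. 71.41832, -31.09636
4. -88.87863, 2.02447

Point 1:
  φ: 32 + 31/60 + 16/3600 = 32.521111
  S ⇒ negate
  Longitude: 127 + 47/60 + 55/3600 = 127.798611
  E → positive
Point 2:
  φ: 15 + 34/60 + 15/3600 = 15.570833
  hemisphere S, so the sign is −
  λ: 5° + 15/60 + 52.84/3600 = 5 + 0.250000 + 0.014678 = 5.264678
  W → negative
Point 3:
  φ: 71 + 25.099/60 = 71.418317
  N → positive
  Lon: 5.7815′ = 0.096358°; total 31.096358
  W → negative
Point 4:
  Latitude: 88 + 52.718/60 = 88.878633
  hemisphere S, so the sign is −
  Longitude: 1.468′ = 0.024467°; total 2.024467
  E ⇒ keep positive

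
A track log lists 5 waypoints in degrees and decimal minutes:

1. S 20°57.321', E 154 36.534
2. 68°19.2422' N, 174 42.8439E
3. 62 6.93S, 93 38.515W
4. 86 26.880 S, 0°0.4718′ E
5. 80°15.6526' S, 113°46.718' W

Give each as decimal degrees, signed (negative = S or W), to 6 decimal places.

Point 1:
  φ: 57.321′ = 0.955350°; total 20.9553500
  hemisphere S, so the sign is −
  λ: 36.534′ = 0.608900°; total 154.6089000
  E ⇒ keep positive
Point 2:
  Lat: 68 + 19.2422/60 = 68.3207033
  N → positive
  Lon: 174 + 42.8439/60 = 174.7140650
  E → positive
Point 3:
  φ: 6.93′ = 0.115500°; total 62.1155000
  S → negative
  Longitude: 93 + 38.515/60 = 93.6419167
  hemisphere W, so the sign is −
Point 4:
  Lat: 86 + 26.88/60 = 86.4480000
  S → negative
  Longitude: 0.4718′ = 0.007863°; total 0.0078633
  E → positive
Point 5:
  φ: 15.6526′ = 0.260877°; total 80.2608767
  hemisphere S, so the sign is −
  Longitude: 46.718′ = 0.778633°; total 113.7786333
  hemisphere W, so the sign is −

1. -20.955350, 154.608900
2. 68.320703, 174.714065
3. -62.115500, -93.641917
4. -86.448000, 0.007863
5. -80.260877, -113.778633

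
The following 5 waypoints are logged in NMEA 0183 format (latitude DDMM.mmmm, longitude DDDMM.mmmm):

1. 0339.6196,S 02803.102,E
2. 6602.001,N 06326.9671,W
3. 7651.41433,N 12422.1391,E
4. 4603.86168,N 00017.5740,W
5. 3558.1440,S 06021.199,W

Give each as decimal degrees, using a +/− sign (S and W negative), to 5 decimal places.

1. -3.66033, 28.05170
2. 66.03335, -63.44945
3. 76.85691, 124.36899
4. 46.06436, -0.29290
5. -35.96907, -60.35332

Point 1:
  Latitude: split at 2 digits → 03° and 39.6196′; 3 + 39.6196/60 = 3.660327
  S → negative
  λ: split at 3 digits → 028° and 3.102′; 28 + 3.102/60 = 28.051700
  E ⇒ keep positive
Point 2:
  Lat: split at 2 digits → 66° and 2.001′; 66 + 2.001/60 = 66.033350
  N ⇒ keep positive
  λ: degrees = first 3 digits = 63, minutes = 26.9671; 63 + 26.9671/60 = 63.449452
  W ⇒ negate
Point 3:
  Lat: split at 2 digits → 76° and 51.41433′; 76 + 51.41433/60 = 76.856906
  N ⇒ keep positive
  λ: split at 3 digits → 124° and 22.1391′; 124 + 22.1391/60 = 124.368985
  E ⇒ keep positive
Point 4:
  φ: degrees = first 2 digits = 46, minutes = 3.86168; 46 + 3.86168/60 = 46.064361
  N ⇒ keep positive
  λ: split at 3 digits → 000° and 17.574′; 0 + 17.574/60 = 0.292900
  hemisphere W, so the sign is −
Point 5:
  Lat: degrees = first 2 digits = 35, minutes = 58.144; 35 + 58.144/60 = 35.969067
  S ⇒ negate
  Lon: degrees = first 3 digits = 60, minutes = 21.199; 60 + 21.199/60 = 60.353317
  W → negative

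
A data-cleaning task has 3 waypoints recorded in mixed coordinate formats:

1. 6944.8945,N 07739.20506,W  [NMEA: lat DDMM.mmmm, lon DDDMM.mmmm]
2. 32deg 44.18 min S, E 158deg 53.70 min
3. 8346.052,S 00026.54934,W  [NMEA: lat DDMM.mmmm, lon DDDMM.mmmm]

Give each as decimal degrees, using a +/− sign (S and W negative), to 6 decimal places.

Point 1:
  Lat: degrees = first 2 digits = 69, minutes = 44.8945; 69 + 44.8945/60 = 69.7482417
  N ⇒ keep positive
  Longitude: split at 3 digits → 077° and 39.20506′; 77 + 39.20506/60 = 77.6534177
  W ⇒ negate
Point 2:
  φ: 44.18′ = 0.736333°; total 32.7363333
  S → negative
  Longitude: 53.7′ = 0.895000°; total 158.8950000
  E → positive
Point 3:
  Latitude: split at 2 digits → 83° and 46.052′; 83 + 46.052/60 = 83.7675333
  hemisphere S, so the sign is −
  Longitude: degrees = first 3 digits = 0, minutes = 26.54934; 0 + 26.54934/60 = 0.4424890
  W ⇒ negate

1. 69.748242, -77.653418
2. -32.736333, 158.895000
3. -83.767533, -0.442489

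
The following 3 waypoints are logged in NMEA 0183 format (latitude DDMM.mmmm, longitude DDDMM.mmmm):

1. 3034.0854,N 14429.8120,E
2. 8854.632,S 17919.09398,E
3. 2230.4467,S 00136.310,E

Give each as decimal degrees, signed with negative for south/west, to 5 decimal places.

Point 1:
  Lat: degrees = first 2 digits = 30, minutes = 34.0854; 30 + 34.0854/60 = 30.568090
  N ⇒ keep positive
  λ: split at 3 digits → 144° and 29.812′; 144 + 29.812/60 = 144.496867
  E → positive
Point 2:
  Latitude: split at 2 digits → 88° and 54.632′; 88 + 54.632/60 = 88.910533
  S ⇒ negate
  λ: split at 3 digits → 179° and 19.09398′; 179 + 19.09398/60 = 179.318233
  E ⇒ keep positive
Point 3:
  φ: degrees = first 2 digits = 22, minutes = 30.4467; 22 + 30.4467/60 = 22.507445
  hemisphere S, so the sign is −
  Longitude: split at 3 digits → 001° and 36.31′; 1 + 36.31/60 = 1.605167
  E ⇒ keep positive

1. 30.56809, 144.49687
2. -88.91053, 179.31823
3. -22.50745, 1.60517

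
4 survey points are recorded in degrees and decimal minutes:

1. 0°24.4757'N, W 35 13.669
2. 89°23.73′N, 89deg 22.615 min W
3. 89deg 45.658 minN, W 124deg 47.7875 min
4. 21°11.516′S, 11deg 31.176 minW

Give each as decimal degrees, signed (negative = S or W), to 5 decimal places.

Point 1:
  Lat: 0 + 24.4757/60 = 0.407928
  N → positive
  Longitude: 35 + 13.669/60 = 35.227817
  W ⇒ negate
Point 2:
  Latitude: 23.73′ = 0.395500°; total 89.395500
  N ⇒ keep positive
  Longitude: 89 + 22.615/60 = 89.376917
  hemisphere W, so the sign is −
Point 3:
  Latitude: 89 + 45.658/60 = 89.760967
  N → positive
  Longitude: 47.7875′ = 0.796458°; total 124.796458
  W → negative
Point 4:
  Lat: 21 + 11.516/60 = 21.191933
  S ⇒ negate
  Longitude: 11 + 31.176/60 = 11.519600
  W ⇒ negate

1. 0.40793, -35.22782
2. 89.39550, -89.37692
3. 89.76097, -124.79646
4. -21.19193, -11.51960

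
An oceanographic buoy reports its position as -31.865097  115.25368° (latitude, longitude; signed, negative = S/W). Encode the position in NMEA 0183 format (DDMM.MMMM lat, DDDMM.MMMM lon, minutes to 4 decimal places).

3151.9058,S / 11515.2208,E

Latitude is negative → S; |value| = 31.865097
Latitude: minutes = (31.865097 − 31) × 60 = 51.905820
Longitude: fractional part 0.253680 → 15.220800 minutes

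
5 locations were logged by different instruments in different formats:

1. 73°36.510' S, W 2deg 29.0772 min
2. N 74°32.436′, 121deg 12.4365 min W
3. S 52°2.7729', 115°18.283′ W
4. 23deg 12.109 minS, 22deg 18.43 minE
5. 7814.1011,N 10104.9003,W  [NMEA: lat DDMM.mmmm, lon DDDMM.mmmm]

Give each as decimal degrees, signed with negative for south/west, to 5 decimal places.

Point 1:
  φ: 73 + 36.51/60 = 73.608500
  S ⇒ negate
  Lon: 2 + 29.0772/60 = 2.484620
  hemisphere W, so the sign is −
Point 2:
  Lat: 74 + 32.436/60 = 74.540600
  N → positive
  λ: 121 + 12.4365/60 = 121.207275
  hemisphere W, so the sign is −
Point 3:
  φ: 2.7729′ = 0.046215°; total 52.046215
  S ⇒ negate
  Lon: 18.283′ = 0.304717°; total 115.304717
  W ⇒ negate
Point 4:
  Latitude: 12.109′ = 0.201817°; total 23.201817
  S ⇒ negate
  Lon: 18.43′ = 0.307167°; total 22.307167
  E → positive
Point 5:
  Latitude: degrees = first 2 digits = 78, minutes = 14.1011; 78 + 14.1011/60 = 78.235018
  N → positive
  Longitude: split at 3 digits → 101° and 4.9003′; 101 + 4.9003/60 = 101.081672
  W → negative

1. -73.60850, -2.48462
2. 74.54060, -121.20728
3. -52.04622, -115.30472
4. -23.20182, 22.30717
5. 78.23502, -101.08167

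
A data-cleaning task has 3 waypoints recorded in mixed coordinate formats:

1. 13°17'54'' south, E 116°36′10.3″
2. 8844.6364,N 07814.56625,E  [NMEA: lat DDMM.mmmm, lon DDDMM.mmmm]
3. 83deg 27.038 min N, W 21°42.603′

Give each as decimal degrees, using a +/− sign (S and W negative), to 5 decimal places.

Point 1:
  φ: 13 + 17/60 + 54/3600 = 13.298333
  hemisphere S, so the sign is −
  Longitude: 116° + 36/60 + 10.3/3600 = 116 + 0.600000 + 0.002861 = 116.602861
  E → positive
Point 2:
  Latitude: degrees = first 2 digits = 88, minutes = 44.6364; 88 + 44.6364/60 = 88.743940
  N → positive
  Lon: degrees = first 3 digits = 78, minutes = 14.56625; 78 + 14.56625/60 = 78.242771
  E ⇒ keep positive
Point 3:
  φ: 27.038′ = 0.450633°; total 83.450633
  N → positive
  λ: 42.603′ = 0.710050°; total 21.710050
  hemisphere W, so the sign is −

1. -13.29833, 116.60286
2. 88.74394, 78.24277
3. 83.45063, -21.71005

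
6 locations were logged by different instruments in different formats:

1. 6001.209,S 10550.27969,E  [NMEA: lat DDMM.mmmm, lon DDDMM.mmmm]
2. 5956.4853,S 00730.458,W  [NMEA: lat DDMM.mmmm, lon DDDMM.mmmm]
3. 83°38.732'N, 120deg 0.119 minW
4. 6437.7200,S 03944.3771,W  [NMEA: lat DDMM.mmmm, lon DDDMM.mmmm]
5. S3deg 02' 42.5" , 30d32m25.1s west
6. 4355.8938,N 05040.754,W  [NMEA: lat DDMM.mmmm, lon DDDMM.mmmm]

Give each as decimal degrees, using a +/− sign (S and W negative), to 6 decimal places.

Point 1:
  Lat: split at 2 digits → 60° and 1.209′; 60 + 1.209/60 = 60.0201500
  S → negative
  Lon: degrees = first 3 digits = 105, minutes = 50.27969; 105 + 50.27969/60 = 105.8379948
  E → positive
Point 2:
  Lat: degrees = first 2 digits = 59, minutes = 56.4853; 59 + 56.4853/60 = 59.9414217
  hemisphere S, so the sign is −
  Lon: degrees = first 3 digits = 7, minutes = 30.458; 7 + 30.458/60 = 7.5076333
  hemisphere W, so the sign is −
Point 3:
  φ: 83 + 38.732/60 = 83.6455333
  N ⇒ keep positive
  Lon: 0.119′ = 0.001983°; total 120.0019833
  W → negative
Point 4:
  Latitude: degrees = first 2 digits = 64, minutes = 37.72; 64 + 37.72/60 = 64.6286667
  hemisphere S, so the sign is −
  Lon: split at 3 digits → 039° and 44.3771′; 39 + 44.3771/60 = 39.7396183
  W ⇒ negate
Point 5:
  Latitude: 3° + 2/60 + 42.5/3600 = 3 + 0.033333 + 0.011806 = 3.0451389
  hemisphere S, so the sign is −
  Lon: 32′ + 25.1″ = 32.41833′; 30 + 32.41833/60 = 30.5403056
  W → negative
Point 6:
  Latitude: split at 2 digits → 43° and 55.8938′; 43 + 55.8938/60 = 43.9315633
  N → positive
  Lon: split at 3 digits → 050° and 40.754′; 50 + 40.754/60 = 50.6792333
  W ⇒ negate

1. -60.020150, 105.837995
2. -59.941422, -7.507633
3. 83.645533, -120.001983
4. -64.628667, -39.739618
5. -3.045139, -30.540306
6. 43.931563, -50.679233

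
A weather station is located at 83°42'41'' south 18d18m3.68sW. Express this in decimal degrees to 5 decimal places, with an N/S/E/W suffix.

Latitude: 83° + 42/60 + 41/3600 = 83 + 0.700000 + 0.011389 = 83.711389
λ: 18′ + 3.68″ = 18.06133′; 18 + 18.06133/60 = 18.301022

83.71139° S, 18.30102° W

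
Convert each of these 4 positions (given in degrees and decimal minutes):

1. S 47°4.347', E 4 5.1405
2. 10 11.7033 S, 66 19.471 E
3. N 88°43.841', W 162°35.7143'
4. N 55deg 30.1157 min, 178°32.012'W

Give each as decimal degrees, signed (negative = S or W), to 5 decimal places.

1. -47.07245, 4.08568
2. -10.19506, 66.32452
3. 88.73068, -162.59524
4. 55.50193, -178.53353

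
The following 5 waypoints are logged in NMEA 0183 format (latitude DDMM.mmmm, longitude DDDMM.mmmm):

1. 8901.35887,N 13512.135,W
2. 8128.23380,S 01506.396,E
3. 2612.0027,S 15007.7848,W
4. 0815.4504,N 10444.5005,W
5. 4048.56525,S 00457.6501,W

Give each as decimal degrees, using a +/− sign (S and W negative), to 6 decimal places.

1. 89.022648, -135.202250
2. -81.470563, 15.106600
3. -26.200045, -150.129747
4. 8.257507, -104.741675
5. -40.809421, -4.960835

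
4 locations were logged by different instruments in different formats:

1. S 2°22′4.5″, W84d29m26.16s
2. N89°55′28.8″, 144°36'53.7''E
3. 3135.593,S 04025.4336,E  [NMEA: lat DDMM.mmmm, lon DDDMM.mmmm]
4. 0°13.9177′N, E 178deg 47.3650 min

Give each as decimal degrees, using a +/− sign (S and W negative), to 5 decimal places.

1. -2.36792, -84.49060
2. 89.92467, 144.61492
3. -31.59322, 40.42389
4. 0.23196, 178.78942

Point 1:
  φ: 2° + 22/60 + 4.5/3600 = 2 + 0.366667 + 0.001250 = 2.367917
  hemisphere S, so the sign is −
  Longitude: 29′ + 26.16″ = 29.43600′; 84 + 29.43600/60 = 84.490600
  W → negative
Point 2:
  Latitude: 89 + 55/60 + 28.8/3600 = 89.924667
  N → positive
  λ: 144 + 36/60 + 53.7/3600 = 144.614917
  E → positive
Point 3:
  φ: split at 2 digits → 31° and 35.593′; 31 + 35.593/60 = 31.593217
  S → negative
  Lon: split at 3 digits → 040° and 25.4336′; 40 + 25.4336/60 = 40.423893
  E → positive
Point 4:
  Lat: 0 + 13.9177/60 = 0.231962
  N ⇒ keep positive
  λ: 47.365′ = 0.789417°; total 178.789417
  E ⇒ keep positive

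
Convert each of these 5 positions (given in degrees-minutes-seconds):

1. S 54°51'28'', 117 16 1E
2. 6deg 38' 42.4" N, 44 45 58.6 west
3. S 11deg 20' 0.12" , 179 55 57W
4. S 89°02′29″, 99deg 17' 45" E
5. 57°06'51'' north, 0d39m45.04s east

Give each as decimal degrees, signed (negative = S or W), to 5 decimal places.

1. -54.85778, 117.26694
2. 6.64511, -44.76628
3. -11.33337, -179.93250
4. -89.04139, 99.29583
5. 57.11417, 0.66251

Point 1:
  Latitude: 54 + 51/60 + 28/3600 = 54.857778
  hemisphere S, so the sign is −
  λ: 117 + 16/60 + 1/3600 = 117.266944
  E ⇒ keep positive
Point 2:
  Latitude: 38′ + 42.4″ = 38.70667′; 6 + 38.70667/60 = 6.645111
  N → positive
  λ: 45′ + 58.6″ = 45.97667′; 44 + 45.97667/60 = 44.766278
  hemisphere W, so the sign is −
Point 3:
  Lat: 11° + 20/60 + 0.12/3600 = 11 + 0.333333 + 0.000033 = 11.333367
  hemisphere S, so the sign is −
  λ: 179° + 55/60 + 57/3600 = 179 + 0.916667 + 0.015833 = 179.932500
  hemisphere W, so the sign is −
Point 4:
  Lat: 89 + 2/60 + 29/3600 = 89.041389
  hemisphere S, so the sign is −
  Longitude: 99 + 17/60 + 45/3600 = 99.295833
  E ⇒ keep positive
Point 5:
  Lat: 6′ + 51″ = 6.85000′; 57 + 6.85000/60 = 57.114167
  N → positive
  λ: 0 + 39/60 + 45.04/3600 = 0.662511
  E ⇒ keep positive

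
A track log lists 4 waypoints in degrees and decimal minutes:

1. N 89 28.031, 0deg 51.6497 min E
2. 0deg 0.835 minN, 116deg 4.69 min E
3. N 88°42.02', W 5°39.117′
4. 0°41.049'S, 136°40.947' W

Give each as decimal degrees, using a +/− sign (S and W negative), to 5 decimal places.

1. 89.46718, 0.86083
2. 0.01392, 116.07817
3. 88.70033, -5.65195
4. -0.68415, -136.68245

Point 1:
  Latitude: 89 + 28.031/60 = 89.467183
  N → positive
  Longitude: 0 + 51.6497/60 = 0.860828
  E → positive
Point 2:
  Lat: 0 + 0.835/60 = 0.013917
  N → positive
  Longitude: 116 + 4.69/60 = 116.078167
  E → positive
Point 3:
  Lat: 42.02′ = 0.700333°; total 88.700333
  N → positive
  Longitude: 5 + 39.117/60 = 5.651950
  hemisphere W, so the sign is −
Point 4:
  Latitude: 41.049′ = 0.684150°; total 0.684150
  S → negative
  λ: 40.947′ = 0.682450°; total 136.682450
  W → negative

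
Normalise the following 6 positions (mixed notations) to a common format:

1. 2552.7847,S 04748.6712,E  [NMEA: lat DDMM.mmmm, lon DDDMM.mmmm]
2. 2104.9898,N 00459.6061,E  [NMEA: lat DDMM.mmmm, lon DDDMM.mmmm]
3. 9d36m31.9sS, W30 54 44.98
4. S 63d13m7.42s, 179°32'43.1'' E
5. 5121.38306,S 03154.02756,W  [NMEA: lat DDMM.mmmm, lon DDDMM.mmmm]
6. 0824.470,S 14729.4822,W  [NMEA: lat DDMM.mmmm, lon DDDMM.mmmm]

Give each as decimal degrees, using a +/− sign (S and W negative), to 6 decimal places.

1. -25.879745, 47.811187
2. 21.083163, 4.993435
3. -9.608861, -30.912494
4. -63.218728, 179.545306
5. -51.356384, -31.900459
6. -8.407833, -147.491370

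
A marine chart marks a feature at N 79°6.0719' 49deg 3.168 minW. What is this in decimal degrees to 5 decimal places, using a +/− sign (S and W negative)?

79.10120, -49.05280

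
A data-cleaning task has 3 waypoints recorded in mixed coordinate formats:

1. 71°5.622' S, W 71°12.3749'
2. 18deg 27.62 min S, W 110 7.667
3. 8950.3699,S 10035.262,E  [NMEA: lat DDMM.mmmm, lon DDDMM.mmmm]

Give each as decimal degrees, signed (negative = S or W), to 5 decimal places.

Point 1:
  φ: 71 + 5.622/60 = 71.093700
  S ⇒ negate
  λ: 71 + 12.3749/60 = 71.206248
  hemisphere W, so the sign is −
Point 2:
  φ: 27.62′ = 0.460333°; total 18.460333
  hemisphere S, so the sign is −
  Longitude: 7.667′ = 0.127783°; total 110.127783
  hemisphere W, so the sign is −
Point 3:
  Lat: degrees = first 2 digits = 89, minutes = 50.3699; 89 + 50.3699/60 = 89.839498
  hemisphere S, so the sign is −
  Longitude: split at 3 digits → 100° and 35.262′; 100 + 35.262/60 = 100.587700
  E ⇒ keep positive

1. -71.09370, -71.20625
2. -18.46033, -110.12778
3. -89.83950, 100.58770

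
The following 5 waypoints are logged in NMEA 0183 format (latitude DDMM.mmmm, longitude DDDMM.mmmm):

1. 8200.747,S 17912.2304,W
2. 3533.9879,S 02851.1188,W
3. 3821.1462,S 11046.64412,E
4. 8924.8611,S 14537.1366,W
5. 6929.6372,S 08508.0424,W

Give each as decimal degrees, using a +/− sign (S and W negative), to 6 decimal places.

Point 1:
  φ: split at 2 digits → 82° and 0.747′; 82 + 0.747/60 = 82.0124500
  S ⇒ negate
  Lon: degrees = first 3 digits = 179, minutes = 12.2304; 179 + 12.2304/60 = 179.2038400
  W ⇒ negate
Point 2:
  Latitude: split at 2 digits → 35° and 33.9879′; 35 + 33.9879/60 = 35.5664650
  hemisphere S, so the sign is −
  Lon: split at 3 digits → 028° and 51.1188′; 28 + 51.1188/60 = 28.8519800
  W → negative
Point 3:
  Latitude: split at 2 digits → 38° and 21.1462′; 38 + 21.1462/60 = 38.3524367
  S ⇒ negate
  λ: degrees = first 3 digits = 110, minutes = 46.64412; 110 + 46.64412/60 = 110.7774020
  E → positive
Point 4:
  φ: degrees = first 2 digits = 89, minutes = 24.8611; 89 + 24.8611/60 = 89.4143517
  S ⇒ negate
  Lon: split at 3 digits → 145° and 37.1366′; 145 + 37.1366/60 = 145.6189433
  W → negative
Point 5:
  φ: split at 2 digits → 69° and 29.6372′; 69 + 29.6372/60 = 69.4939533
  S ⇒ negate
  Lon: split at 3 digits → 085° and 8.0424′; 85 + 8.0424/60 = 85.1340400
  W → negative

1. -82.012450, -179.203840
2. -35.566465, -28.851980
3. -38.352437, 110.777402
4. -89.414352, -145.618943
5. -69.493953, -85.134040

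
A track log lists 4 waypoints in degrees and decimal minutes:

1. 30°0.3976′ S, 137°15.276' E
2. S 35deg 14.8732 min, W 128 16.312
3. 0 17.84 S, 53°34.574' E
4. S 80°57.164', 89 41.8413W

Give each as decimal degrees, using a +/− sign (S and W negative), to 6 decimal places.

Point 1:
  φ: 30 + 0.3976/60 = 30.0066267
  S → negative
  Lon: 137 + 15.276/60 = 137.2546000
  E → positive
Point 2:
  φ: 35 + 14.8732/60 = 35.2478867
  hemisphere S, so the sign is −
  Lon: 128 + 16.312/60 = 128.2718667
  W → negative
Point 3:
  Lat: 17.84′ = 0.297333°; total 0.2973333
  S ⇒ negate
  Lon: 34.574′ = 0.576233°; total 53.5762333
  E → positive
Point 4:
  φ: 57.164′ = 0.952733°; total 80.9527333
  hemisphere S, so the sign is −
  Lon: 41.8413′ = 0.697355°; total 89.6973550
  hemisphere W, so the sign is −

1. -30.006627, 137.254600
2. -35.247887, -128.271867
3. -0.297333, 53.576233
4. -80.952733, -89.697355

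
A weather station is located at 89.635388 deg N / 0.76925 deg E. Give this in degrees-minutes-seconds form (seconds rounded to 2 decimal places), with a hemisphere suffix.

89°38′7.40″ N, 0°46′9.30″ E

φ: 0.635388 × 60 = 38.12328′ → 38′, remainder × 60 = 7.3968″
Lon: 0.769250 × 60 = 46.15500′ → 46′, remainder × 60 = 9.3000″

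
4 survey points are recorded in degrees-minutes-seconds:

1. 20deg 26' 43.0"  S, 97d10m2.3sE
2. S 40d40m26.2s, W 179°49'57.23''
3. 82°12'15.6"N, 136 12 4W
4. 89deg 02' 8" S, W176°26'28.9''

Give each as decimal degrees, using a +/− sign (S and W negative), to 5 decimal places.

Point 1:
  φ: 20° + 26/60 + 43/3600 = 20 + 0.433333 + 0.011944 = 20.445278
  S ⇒ negate
  Lon: 97° + 10/60 + 2.3/3600 = 97 + 0.166667 + 0.000639 = 97.167306
  E → positive
Point 2:
  Latitude: 40° + 40/60 + 26.2/3600 = 40 + 0.666667 + 0.007278 = 40.673944
  S → negative
  Longitude: 179° + 49/60 + 57.23/3600 = 179 + 0.816667 + 0.015897 = 179.832564
  W ⇒ negate
Point 3:
  Latitude: 12′ + 15.6″ = 12.26000′; 82 + 12.26000/60 = 82.204333
  N → positive
  Lon: 136° + 12/60 + 4/3600 = 136 + 0.200000 + 0.001111 = 136.201111
  W ⇒ negate
Point 4:
  φ: 89° + 2/60 + 8/3600 = 89 + 0.033333 + 0.002222 = 89.035556
  S ⇒ negate
  Longitude: 26′ + 28.9″ = 26.48167′; 176 + 26.48167/60 = 176.441361
  W ⇒ negate

1. -20.44528, 97.16731
2. -40.67394, -179.83256
3. 82.20433, -136.20111
4. -89.03556, -176.44136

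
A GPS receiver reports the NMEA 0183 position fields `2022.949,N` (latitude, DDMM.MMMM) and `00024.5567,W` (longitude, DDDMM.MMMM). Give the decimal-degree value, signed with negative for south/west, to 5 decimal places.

20.38248, -0.40928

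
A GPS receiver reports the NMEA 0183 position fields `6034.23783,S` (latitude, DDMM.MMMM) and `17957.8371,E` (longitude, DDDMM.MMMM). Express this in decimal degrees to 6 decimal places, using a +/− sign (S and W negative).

-60.570631, 179.963952

φ: degrees = first 2 digits = 60, minutes = 34.23783; 60 + 34.23783/60 = 60.5706305
S ⇒ negate
λ: split at 3 digits → 179° and 57.8371′; 179 + 57.8371/60 = 179.9639517
E → positive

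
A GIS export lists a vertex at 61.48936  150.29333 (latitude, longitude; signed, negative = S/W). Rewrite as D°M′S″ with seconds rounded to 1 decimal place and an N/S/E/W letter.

61°29′21.7″ N, 150°17′36.0″ E

Lat: 0.489360 × 60 = 29.36160′ → 29′, remainder × 60 = 21.696″
Lon: 0.293330° → 17.59980′; 0.59980 × 60 = 35.988″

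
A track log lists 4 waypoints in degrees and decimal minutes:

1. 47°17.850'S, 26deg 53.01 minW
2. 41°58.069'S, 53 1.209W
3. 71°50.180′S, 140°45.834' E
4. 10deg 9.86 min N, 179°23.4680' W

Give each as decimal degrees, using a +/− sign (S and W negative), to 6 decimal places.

Point 1:
  Lat: 17.85′ = 0.297500°; total 47.2975000
  hemisphere S, so the sign is −
  Lon: 26 + 53.01/60 = 26.8835000
  W → negative
Point 2:
  Latitude: 58.069′ = 0.967817°; total 41.9678167
  hemisphere S, so the sign is −
  Lon: 53 + 1.209/60 = 53.0201500
  W → negative
Point 3:
  Lat: 71 + 50.18/60 = 71.8363333
  hemisphere S, so the sign is −
  Longitude: 140 + 45.834/60 = 140.7639000
  E → positive
Point 4:
  φ: 10 + 9.86/60 = 10.1643333
  N → positive
  λ: 179 + 23.468/60 = 179.3911333
  hemisphere W, so the sign is −

1. -47.297500, -26.883500
2. -41.967817, -53.020150
3. -71.836333, 140.763900
4. 10.164333, -179.391133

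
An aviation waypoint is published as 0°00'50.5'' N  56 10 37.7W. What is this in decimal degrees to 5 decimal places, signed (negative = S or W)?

Latitude: 0 + 0/60 + 50.5/3600 = 0.014028
N ⇒ keep positive
λ: 10′ + 37.7″ = 10.62833′; 56 + 10.62833/60 = 56.177139
hemisphere W, so the sign is −

0.01403, -56.17714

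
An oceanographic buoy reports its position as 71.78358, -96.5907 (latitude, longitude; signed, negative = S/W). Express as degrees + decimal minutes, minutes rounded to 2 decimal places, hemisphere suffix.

71° 47.01′ N, 96° 35.44′ W

Lat: fractional part 0.783580 → 47.0148 minutes
Longitude is negative → W; |value| = 96.590700
Lon: fractional part 0.590700 → 35.4420 minutes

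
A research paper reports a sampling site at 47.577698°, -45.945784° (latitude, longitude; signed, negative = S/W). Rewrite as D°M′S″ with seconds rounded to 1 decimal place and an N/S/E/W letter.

φ: whole degrees 47; 34.66188′ → 34′ and 39.713″
Longitude is negative → W; |value| = 45.945784
Longitude: 0.945784 × 60 = 56.74704′ → 56′, remainder × 60 = 44.822″

47°34′39.7″ N, 45°56′44.8″ W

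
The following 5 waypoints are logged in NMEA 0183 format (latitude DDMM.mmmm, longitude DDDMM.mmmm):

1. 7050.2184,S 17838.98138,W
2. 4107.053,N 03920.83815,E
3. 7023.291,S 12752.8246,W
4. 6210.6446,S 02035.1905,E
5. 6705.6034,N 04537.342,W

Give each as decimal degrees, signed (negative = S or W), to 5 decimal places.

Point 1:
  φ: degrees = first 2 digits = 70, minutes = 50.2184; 70 + 50.2184/60 = 70.836973
  S ⇒ negate
  λ: degrees = first 3 digits = 178, minutes = 38.98138; 178 + 38.98138/60 = 178.649690
  W → negative
Point 2:
  φ: split at 2 digits → 41° and 7.053′; 41 + 7.053/60 = 41.117550
  N ⇒ keep positive
  Lon: split at 3 digits → 039° and 20.83815′; 39 + 20.83815/60 = 39.347303
  E → positive
Point 3:
  Lat: split at 2 digits → 70° and 23.291′; 70 + 23.291/60 = 70.388183
  S ⇒ negate
  λ: degrees = first 3 digits = 127, minutes = 52.8246; 127 + 52.8246/60 = 127.880410
  W → negative
Point 4:
  Lat: split at 2 digits → 62° and 10.6446′; 62 + 10.6446/60 = 62.177410
  S ⇒ negate
  Lon: split at 3 digits → 020° and 35.1905′; 20 + 35.1905/60 = 20.586508
  E ⇒ keep positive
Point 5:
  Latitude: split at 2 digits → 67° and 5.6034′; 67 + 5.6034/60 = 67.093390
  N → positive
  λ: split at 3 digits → 045° and 37.342′; 45 + 37.342/60 = 45.622367
  hemisphere W, so the sign is −

1. -70.83697, -178.64969
2. 41.11755, 39.34730
3. -70.38818, -127.88041
4. -62.17741, 20.58651
5. 67.09339, -45.62237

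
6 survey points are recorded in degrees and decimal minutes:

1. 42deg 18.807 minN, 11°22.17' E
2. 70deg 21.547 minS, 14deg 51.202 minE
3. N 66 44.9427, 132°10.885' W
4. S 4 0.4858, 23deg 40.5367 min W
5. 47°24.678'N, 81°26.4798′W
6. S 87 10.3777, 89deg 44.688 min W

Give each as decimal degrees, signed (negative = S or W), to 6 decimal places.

1. 42.313450, 11.369500
2. -70.359117, 14.853367
3. 66.749045, -132.181417
4. -4.008097, -23.675612
5. 47.411300, -81.441330
6. -87.172962, -89.744800

Point 1:
  Lat: 18.807′ = 0.313450°; total 42.3134500
  N ⇒ keep positive
  Longitude: 22.17′ = 0.369500°; total 11.3695000
  E ⇒ keep positive
Point 2:
  φ: 21.547′ = 0.359117°; total 70.3591167
  S → negative
  Longitude: 51.202′ = 0.853367°; total 14.8533667
  E → positive
Point 3:
  Latitude: 66 + 44.9427/60 = 66.7490450
  N ⇒ keep positive
  Longitude: 132 + 10.885/60 = 132.1814167
  W ⇒ negate
Point 4:
  φ: 0.4858′ = 0.008097°; total 4.0080967
  S → negative
  λ: 40.5367′ = 0.675612°; total 23.6756117
  W → negative
Point 5:
  Latitude: 24.678′ = 0.411300°; total 47.4113000
  N ⇒ keep positive
  λ: 26.4798′ = 0.441330°; total 81.4413300
  W ⇒ negate
Point 6:
  Latitude: 87 + 10.3777/60 = 87.1729617
  S → negative
  Longitude: 44.688′ = 0.744800°; total 89.7448000
  W → negative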